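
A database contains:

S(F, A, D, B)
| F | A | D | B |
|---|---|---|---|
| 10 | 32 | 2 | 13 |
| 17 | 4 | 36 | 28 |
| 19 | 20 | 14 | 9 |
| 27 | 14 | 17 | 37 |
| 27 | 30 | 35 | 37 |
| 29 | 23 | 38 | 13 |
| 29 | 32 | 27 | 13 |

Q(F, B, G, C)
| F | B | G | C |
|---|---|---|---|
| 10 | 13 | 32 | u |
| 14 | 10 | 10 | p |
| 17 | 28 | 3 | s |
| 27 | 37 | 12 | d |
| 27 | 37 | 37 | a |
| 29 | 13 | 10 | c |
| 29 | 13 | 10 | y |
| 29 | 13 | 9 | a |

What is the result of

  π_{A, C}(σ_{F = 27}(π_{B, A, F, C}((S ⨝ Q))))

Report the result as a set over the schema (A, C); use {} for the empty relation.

{(14, a), (14, d), (30, a), (30, d)}

S ⋈ Q (natural join on F, B): {(10, 32, 2, 13, 32, u), (17, 4, 36, 28, 3, s), (27, 14, 17, 37, 12, d), (27, 14, 17, 37, 37, a), (27, 30, 35, 37, 12, d), (27, 30, 35, 37, 37, a), (29, 23, 38, 13, 10, c), (29, 23, 38, 13, 10, y), (29, 23, 38, 13, 9, a), (29, 32, 27, 13, 10, c), (29, 32, 27, 13, 10, y), (29, 32, 27, 13, 9, a)}
Projecting to B, A, F, C: {(13, 23, 29, a), (13, 23, 29, c), (13, 23, 29, y), (13, 32, 10, u), (13, 32, 29, a), (13, 32, 29, c), (13, 32, 29, y), (28, 4, 17, s), (37, 14, 27, a), (37, 14, 27, d), (37, 30, 27, a), (37, 30, 27, d)}
Filtering on F = 27 leaves {(37, 14, 27, a), (37, 14, 27, d), (37, 30, 27, a), (37, 30, 27, d)}.
Projecting to A, C: {(14, a), (14, d), (30, a), (30, d)}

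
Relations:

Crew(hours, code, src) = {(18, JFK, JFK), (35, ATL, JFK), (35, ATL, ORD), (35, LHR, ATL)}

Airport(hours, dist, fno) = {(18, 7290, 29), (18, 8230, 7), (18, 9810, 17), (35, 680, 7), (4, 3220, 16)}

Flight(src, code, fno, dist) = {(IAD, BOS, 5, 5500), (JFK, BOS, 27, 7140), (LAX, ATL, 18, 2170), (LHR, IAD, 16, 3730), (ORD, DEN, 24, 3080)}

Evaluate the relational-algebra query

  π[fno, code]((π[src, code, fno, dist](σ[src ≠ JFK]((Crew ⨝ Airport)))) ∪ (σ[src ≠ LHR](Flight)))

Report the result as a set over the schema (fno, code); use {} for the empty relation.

{(18, ATL), (24, DEN), (27, BOS), (5, BOS), (7, ATL), (7, LHR)}

Natural join on hours: {(18, JFK, JFK, 7290, 29), (18, JFK, JFK, 8230, 7), (18, JFK, JFK, 9810, 17), (35, ATL, JFK, 680, 7), (35, ATL, ORD, 680, 7), (35, LHR, ATL, 680, 7)}
σ[src ≠ JFK]: keep tuples satisfying src ≠ JFK → {(35, ATL, ORD, 680, 7), (35, LHR, ATL, 680, 7)}
π_{src, code, fno, dist} gives {(ATL, LHR, 7, 680), (ORD, ATL, 7, 680)}.
σ[src ≠ LHR]: keep tuples satisfying src ≠ LHR → {(IAD, BOS, 5, 5500), (JFK, BOS, 27, 7140), (LAX, ATL, 18, 2170), (ORD, DEN, 24, 3080)}
Set union of the two operands is {(ATL, LHR, 7, 680), (IAD, BOS, 5, 5500), (JFK, BOS, 27, 7140), (LAX, ATL, 18, 2170), (ORD, ATL, 7, 680), (ORD, DEN, 24, 3080)}.
π_{fno, code} gives {(18, ATL), (24, DEN), (27, BOS), (5, BOS), (7, ATL), (7, LHR)}.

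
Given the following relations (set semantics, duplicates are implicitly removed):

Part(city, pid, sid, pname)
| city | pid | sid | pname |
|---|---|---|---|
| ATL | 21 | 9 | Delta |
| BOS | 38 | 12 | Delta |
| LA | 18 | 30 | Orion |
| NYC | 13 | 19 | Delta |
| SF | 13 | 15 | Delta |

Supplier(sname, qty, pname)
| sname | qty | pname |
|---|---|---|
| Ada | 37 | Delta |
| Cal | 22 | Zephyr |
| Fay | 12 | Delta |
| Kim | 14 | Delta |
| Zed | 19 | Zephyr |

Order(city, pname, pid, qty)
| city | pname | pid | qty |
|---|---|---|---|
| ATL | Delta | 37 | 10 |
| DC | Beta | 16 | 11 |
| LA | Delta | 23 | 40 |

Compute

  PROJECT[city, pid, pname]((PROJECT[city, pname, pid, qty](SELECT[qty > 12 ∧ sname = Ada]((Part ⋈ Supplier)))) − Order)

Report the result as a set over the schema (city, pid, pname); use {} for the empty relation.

{(ATL, 21, Delta), (BOS, 38, Delta), (NYC, 13, Delta), (SF, 13, Delta)}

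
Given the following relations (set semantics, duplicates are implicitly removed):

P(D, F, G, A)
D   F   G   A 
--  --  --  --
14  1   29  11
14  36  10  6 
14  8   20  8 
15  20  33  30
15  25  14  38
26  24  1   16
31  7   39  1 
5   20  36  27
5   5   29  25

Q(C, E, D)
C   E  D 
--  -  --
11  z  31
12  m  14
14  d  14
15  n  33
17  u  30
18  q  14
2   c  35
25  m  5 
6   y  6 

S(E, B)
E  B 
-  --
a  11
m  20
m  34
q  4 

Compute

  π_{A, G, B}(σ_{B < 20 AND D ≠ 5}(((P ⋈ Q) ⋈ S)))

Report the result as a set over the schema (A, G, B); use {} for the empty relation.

{(11, 29, 4), (6, 10, 4), (8, 20, 4)}

P ⋈ Q (natural join on D): {(14, 1, 29, 11, 12, m), (14, 1, 29, 11, 14, d), (14, 1, 29, 11, 18, q), (14, 36, 10, 6, 12, m), (14, 36, 10, 6, 14, d), (14, 36, 10, 6, 18, q), (14, 8, 20, 8, 12, m), (14, 8, 20, 8, 14, d), (14, 8, 20, 8, 18, q), (31, 7, 39, 1, 11, z), (5, 20, 36, 27, 25, m), (5, 5, 29, 25, 25, m)}
(P ⋈ Q) ⋈ S (natural join on E): {(14, 1, 29, 11, 12, m, 20), (14, 1, 29, 11, 12, m, 34), (14, 1, 29, 11, 18, q, 4), (14, 36, 10, 6, 12, m, 20), (14, 36, 10, 6, 12, m, 34), (14, 36, 10, 6, 18, q, 4), (14, 8, 20, 8, 12, m, 20), (14, 8, 20, 8, 12, m, 34), (14, 8, 20, 8, 18, q, 4), (5, 20, 36, 27, 25, m, 20), (5, 20, 36, 27, 25, m, 34), (5, 5, 29, 25, 25, m, 20), (5, 5, 29, 25, 25, m, 34)}
Selection B < 20 AND D ≠ 5: {(14, 1, 29, 11, 18, q, 4), (14, 36, 10, 6, 18, q, 4), (14, 8, 20, 8, 18, q, 4)}
π_{A, G, B} gives {(11, 29, 4), (6, 10, 4), (8, 20, 4)}.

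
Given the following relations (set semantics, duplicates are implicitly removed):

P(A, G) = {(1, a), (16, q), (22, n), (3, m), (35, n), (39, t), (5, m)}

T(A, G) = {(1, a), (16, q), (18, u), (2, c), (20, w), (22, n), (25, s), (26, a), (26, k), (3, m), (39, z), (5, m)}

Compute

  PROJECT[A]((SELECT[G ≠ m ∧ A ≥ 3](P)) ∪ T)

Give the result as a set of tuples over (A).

{1, 16, 18, 2, 20, 22, 25, 26, 3, 35, 39, 5}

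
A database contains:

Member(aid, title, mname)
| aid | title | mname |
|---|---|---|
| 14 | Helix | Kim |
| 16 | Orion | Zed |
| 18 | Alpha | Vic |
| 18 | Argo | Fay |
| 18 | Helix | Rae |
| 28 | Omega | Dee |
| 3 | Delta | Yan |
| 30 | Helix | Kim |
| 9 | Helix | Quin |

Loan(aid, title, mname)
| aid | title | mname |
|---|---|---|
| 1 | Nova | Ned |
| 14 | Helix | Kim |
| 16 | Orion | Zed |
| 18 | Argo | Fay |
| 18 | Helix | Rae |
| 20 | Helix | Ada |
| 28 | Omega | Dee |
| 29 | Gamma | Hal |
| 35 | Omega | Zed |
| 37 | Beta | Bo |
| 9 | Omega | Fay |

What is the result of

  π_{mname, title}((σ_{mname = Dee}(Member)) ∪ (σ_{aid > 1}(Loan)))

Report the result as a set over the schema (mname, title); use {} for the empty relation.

{(Ada, Helix), (Bo, Beta), (Dee, Omega), (Fay, Argo), (Fay, Omega), (Hal, Gamma), (Kim, Helix), (Rae, Helix), (Zed, Omega), (Zed, Orion)}

Apply σ_{mname = Dee}; surviving tuples: {(28, Omega, Dee)}
Apply σ_{aid > 1}; surviving tuples: {(14, Helix, Kim), (16, Orion, Zed), (18, Argo, Fay), (18, Helix, Rae), (20, Helix, Ada), (28, Omega, Dee), (29, Gamma, Hal), (35, Omega, Zed), (37, Beta, Bo), (9, Omega, Fay)}
Set union of the two operands is {(14, Helix, Kim), (16, Orion, Zed), (18, Argo, Fay), (18, Helix, Rae), (20, Helix, Ada), (28, Omega, Dee), (29, Gamma, Hal), (35, Omega, Zed), (37, Beta, Bo), (9, Omega, Fay)}.
Projecting to mname, title: {(Ada, Helix), (Bo, Beta), (Dee, Omega), (Fay, Argo), (Fay, Omega), (Hal, Gamma), (Kim, Helix), (Rae, Helix), (Zed, Omega), (Zed, Orion)}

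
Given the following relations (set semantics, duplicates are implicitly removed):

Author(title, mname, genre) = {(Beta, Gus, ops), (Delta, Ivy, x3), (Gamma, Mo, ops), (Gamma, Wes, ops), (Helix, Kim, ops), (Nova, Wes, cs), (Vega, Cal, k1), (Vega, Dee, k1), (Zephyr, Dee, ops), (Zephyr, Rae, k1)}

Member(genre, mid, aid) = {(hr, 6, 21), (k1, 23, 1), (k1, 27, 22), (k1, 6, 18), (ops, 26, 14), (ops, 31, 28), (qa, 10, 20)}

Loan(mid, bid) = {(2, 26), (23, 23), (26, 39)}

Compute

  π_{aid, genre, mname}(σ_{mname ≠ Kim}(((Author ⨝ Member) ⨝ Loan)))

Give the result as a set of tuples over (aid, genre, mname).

{(1, k1, Cal), (1, k1, Dee), (1, k1, Rae), (14, ops, Dee), (14, ops, Gus), (14, ops, Mo), (14, ops, Wes)}

Joining Author and Member on genre yields {(Beta, Gus, ops, 26, 14), (Beta, Gus, ops, 31, 28), (Gamma, Mo, ops, 26, 14), (Gamma, Mo, ops, 31, 28), (Gamma, Wes, ops, 26, 14), (Gamma, Wes, ops, 31, 28), (Helix, Kim, ops, 26, 14), (Helix, Kim, ops, 31, 28), (Vega, Cal, k1, 23, 1), (Vega, Cal, k1, 27, 22), (Vega, Cal, k1, 6, 18), (Vega, Dee, k1, 23, 1), (Vega, Dee, k1, 27, 22), (Vega, Dee, k1, 6, 18), (Zephyr, Dee, ops, 26, 14), (Zephyr, Dee, ops, 31, 28), (Zephyr, Rae, k1, 23, 1), (Zephyr, Rae, k1, 27, 22), (Zephyr, Rae, k1, 6, 18)}.
Joining (Author ⨝ Member) and Loan on mid yields {(Beta, Gus, ops, 26, 14, 39), (Gamma, Mo, ops, 26, 14, 39), (Gamma, Wes, ops, 26, 14, 39), (Helix, Kim, ops, 26, 14, 39), (Vega, Cal, k1, 23, 1, 23), (Vega, Dee, k1, 23, 1, 23), (Zephyr, Dee, ops, 26, 14, 39), (Zephyr, Rae, k1, 23, 1, 23)}.
σ[mname ≠ Kim]: keep tuples satisfying mname ≠ Kim → {(Beta, Gus, ops, 26, 14, 39), (Gamma, Mo, ops, 26, 14, 39), (Gamma, Wes, ops, 26, 14, 39), (Vega, Cal, k1, 23, 1, 23), (Vega, Dee, k1, 23, 1, 23), (Zephyr, Dee, ops, 26, 14, 39), (Zephyr, Rae, k1, 23, 1, 23)}
π[aid, genre, mname]: project onto (aid, genre, mname) → {(1, k1, Cal), (1, k1, Dee), (1, k1, Rae), (14, ops, Dee), (14, ops, Gus), (14, ops, Mo), (14, ops, Wes)}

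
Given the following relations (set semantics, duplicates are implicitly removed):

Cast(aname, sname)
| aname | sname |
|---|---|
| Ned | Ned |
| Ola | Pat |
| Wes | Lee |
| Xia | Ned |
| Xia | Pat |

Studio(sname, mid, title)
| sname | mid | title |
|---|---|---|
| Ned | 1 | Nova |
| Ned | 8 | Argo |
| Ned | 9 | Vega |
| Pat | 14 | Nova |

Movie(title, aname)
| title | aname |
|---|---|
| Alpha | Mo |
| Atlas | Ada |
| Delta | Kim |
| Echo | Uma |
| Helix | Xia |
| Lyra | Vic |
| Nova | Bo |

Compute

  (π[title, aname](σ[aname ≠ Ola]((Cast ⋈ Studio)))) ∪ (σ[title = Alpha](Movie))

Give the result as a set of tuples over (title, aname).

{(Alpha, Mo), (Argo, Ned), (Argo, Xia), (Nova, Ned), (Nova, Xia), (Vega, Ned), (Vega, Xia)}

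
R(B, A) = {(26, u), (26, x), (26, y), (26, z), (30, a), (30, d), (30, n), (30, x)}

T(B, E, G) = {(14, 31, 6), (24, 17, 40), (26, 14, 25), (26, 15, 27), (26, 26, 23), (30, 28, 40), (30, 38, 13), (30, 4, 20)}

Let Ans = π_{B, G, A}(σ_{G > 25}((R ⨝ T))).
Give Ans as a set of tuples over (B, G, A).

{(26, 27, u), (26, 27, x), (26, 27, y), (26, 27, z), (30, 40, a), (30, 40, d), (30, 40, n), (30, 40, x)}

Natural join on B: {(26, u, 14, 25), (26, u, 15, 27), (26, u, 26, 23), (26, x, 14, 25), (26, x, 15, 27), (26, x, 26, 23), (26, y, 14, 25), (26, y, 15, 27), (26, y, 26, 23), (26, z, 14, 25), (26, z, 15, 27), (26, z, 26, 23), (30, a, 28, 40), (30, a, 38, 13), (30, a, 4, 20), (30, d, 28, 40), (30, d, 38, 13), (30, d, 4, 20), (30, n, 28, 40), (30, n, 38, 13), (30, n, 4, 20), (30, x, 28, 40), (30, x, 38, 13), (30, x, 4, 20)}
Apply σ_{G > 25}; surviving tuples: {(26, u, 15, 27), (26, x, 15, 27), (26, y, 15, 27), (26, z, 15, 27), (30, a, 28, 40), (30, d, 28, 40), (30, n, 28, 40), (30, x, 28, 40)}
π[B, G, A]: project onto (B, G, A) → {(26, 27, u), (26, 27, x), (26, 27, y), (26, 27, z), (30, 40, a), (30, 40, d), (30, 40, n), (30, 40, x)}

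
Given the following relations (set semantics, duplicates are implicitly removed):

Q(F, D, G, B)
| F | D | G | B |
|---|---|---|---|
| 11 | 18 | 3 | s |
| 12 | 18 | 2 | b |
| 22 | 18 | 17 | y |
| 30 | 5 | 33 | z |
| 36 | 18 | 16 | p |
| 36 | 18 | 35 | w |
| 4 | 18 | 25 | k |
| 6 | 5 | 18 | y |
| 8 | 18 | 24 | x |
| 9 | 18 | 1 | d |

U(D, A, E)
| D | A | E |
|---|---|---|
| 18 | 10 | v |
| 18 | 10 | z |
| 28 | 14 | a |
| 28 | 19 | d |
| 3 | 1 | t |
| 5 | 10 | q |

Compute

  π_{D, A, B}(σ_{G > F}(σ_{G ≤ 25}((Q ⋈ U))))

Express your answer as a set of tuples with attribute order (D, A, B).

Joining Q and U on D yields {(11, 18, 3, s, 10, v), (11, 18, 3, s, 10, z), (12, 18, 2, b, 10, v), (12, 18, 2, b, 10, z), (22, 18, 17, y, 10, v), (22, 18, 17, y, 10, z), (30, 5, 33, z, 10, q), (36, 18, 16, p, 10, v), (36, 18, 16, p, 10, z), (36, 18, 35, w, 10, v), (36, 18, 35, w, 10, z), (4, 18, 25, k, 10, v), (4, 18, 25, k, 10, z), (6, 5, 18, y, 10, q), (8, 18, 24, x, 10, v), (8, 18, 24, x, 10, z), (9, 18, 1, d, 10, v), (9, 18, 1, d, 10, z)}.
σ[G ≤ 25]: keep tuples satisfying G ≤ 25 → {(11, 18, 3, s, 10, v), (11, 18, 3, s, 10, z), (12, 18, 2, b, 10, v), (12, 18, 2, b, 10, z), (22, 18, 17, y, 10, v), (22, 18, 17, y, 10, z), (36, 18, 16, p, 10, v), (36, 18, 16, p, 10, z), (4, 18, 25, k, 10, v), (4, 18, 25, k, 10, z), (6, 5, 18, y, 10, q), (8, 18, 24, x, 10, v), (8, 18, 24, x, 10, z), (9, 18, 1, d, 10, v), (9, 18, 1, d, 10, z)}
σ[G > F]: keep tuples satisfying G > F → {(4, 18, 25, k, 10, v), (4, 18, 25, k, 10, z), (6, 5, 18, y, 10, q), (8, 18, 24, x, 10, v), (8, 18, 24, x, 10, z)}
π_{D, A, B} gives {(18, 10, k), (18, 10, x), (5, 10, y)} (2 duplicate(s) eliminated).

{(18, 10, k), (18, 10, x), (5, 10, y)}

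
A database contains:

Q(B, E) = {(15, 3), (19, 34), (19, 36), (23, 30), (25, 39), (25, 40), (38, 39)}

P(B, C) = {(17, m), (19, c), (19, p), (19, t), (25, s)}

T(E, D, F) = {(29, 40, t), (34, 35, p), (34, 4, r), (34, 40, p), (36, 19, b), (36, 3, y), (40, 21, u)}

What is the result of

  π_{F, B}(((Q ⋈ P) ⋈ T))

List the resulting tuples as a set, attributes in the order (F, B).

Joining Q and P on B yields {(19, 34, c), (19, 34, p), (19, 34, t), (19, 36, c), (19, 36, p), (19, 36, t), (25, 39, s), (25, 40, s)}.
Joining (Q ⋈ P) and T on E yields {(19, 34, c, 35, p), (19, 34, c, 4, r), (19, 34, c, 40, p), (19, 34, p, 35, p), (19, 34, p, 4, r), (19, 34, p, 40, p), (19, 34, t, 35, p), (19, 34, t, 4, r), (19, 34, t, 40, p), (19, 36, c, 19, b), (19, 36, c, 3, y), (19, 36, p, 19, b), (19, 36, p, 3, y), (19, 36, t, 19, b), (19, 36, t, 3, y), (25, 40, s, 21, u)}.
π_{F, B} gives {(b, 19), (p, 19), (r, 19), (u, 25), (y, 19)} (11 duplicate(s) eliminated).

{(b, 19), (p, 19), (r, 19), (u, 25), (y, 19)}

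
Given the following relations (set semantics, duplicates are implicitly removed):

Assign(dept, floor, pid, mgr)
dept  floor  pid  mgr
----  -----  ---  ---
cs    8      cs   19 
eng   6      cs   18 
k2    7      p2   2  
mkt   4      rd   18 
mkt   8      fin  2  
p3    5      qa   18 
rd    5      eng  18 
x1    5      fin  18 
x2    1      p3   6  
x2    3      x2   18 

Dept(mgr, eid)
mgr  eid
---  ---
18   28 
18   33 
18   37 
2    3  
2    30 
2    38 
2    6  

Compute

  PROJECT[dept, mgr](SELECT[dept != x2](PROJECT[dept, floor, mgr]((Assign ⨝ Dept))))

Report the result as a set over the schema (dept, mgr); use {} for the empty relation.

{(eng, 18), (k2, 2), (mkt, 18), (mkt, 2), (p3, 18), (rd, 18), (x1, 18)}

Natural join on mgr: {(eng, 6, cs, 18, 28), (eng, 6, cs, 18, 33), (eng, 6, cs, 18, 37), (k2, 7, p2, 2, 3), (k2, 7, p2, 2, 30), (k2, 7, p2, 2, 38), (k2, 7, p2, 2, 6), (mkt, 4, rd, 18, 28), (mkt, 4, rd, 18, 33), (mkt, 4, rd, 18, 37), (mkt, 8, fin, 2, 3), (mkt, 8, fin, 2, 30), (mkt, 8, fin, 2, 38), (mkt, 8, fin, 2, 6), (p3, 5, qa, 18, 28), (p3, 5, qa, 18, 33), (p3, 5, qa, 18, 37), (rd, 5, eng, 18, 28), (rd, 5, eng, 18, 33), (rd, 5, eng, 18, 37), (x1, 5, fin, 18, 28), (x1, 5, fin, 18, 33), (x1, 5, fin, 18, 37), (x2, 3, x2, 18, 28), (x2, 3, x2, 18, 33), (x2, 3, x2, 18, 37)}
Projecting to dept, floor, mgr (18 duplicate(s) eliminated): {(eng, 6, 18), (k2, 7, 2), (mkt, 4, 18), (mkt, 8, 2), (p3, 5, 18), (rd, 5, 18), (x1, 5, 18), (x2, 3, 18)}
Selection dept != x2: {(eng, 6, 18), (k2, 7, 2), (mkt, 4, 18), (mkt, 8, 2), (p3, 5, 18), (rd, 5, 18), (x1, 5, 18)}
Projecting to dept, mgr: {(eng, 18), (k2, 2), (mkt, 18), (mkt, 2), (p3, 18), (rd, 18), (x1, 18)}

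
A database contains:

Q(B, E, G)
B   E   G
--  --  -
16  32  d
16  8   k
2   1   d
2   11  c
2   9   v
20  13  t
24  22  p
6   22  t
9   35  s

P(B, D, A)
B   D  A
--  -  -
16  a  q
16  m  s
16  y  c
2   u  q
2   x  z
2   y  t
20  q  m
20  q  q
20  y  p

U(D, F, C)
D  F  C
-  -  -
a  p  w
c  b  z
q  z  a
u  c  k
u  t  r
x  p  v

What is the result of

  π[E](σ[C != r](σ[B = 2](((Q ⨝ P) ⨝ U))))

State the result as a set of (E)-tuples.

Joining Q and P on B yields {(16, 32, d, a, q), (16, 32, d, m, s), (16, 32, d, y, c), (16, 8, k, a, q), (16, 8, k, m, s), (16, 8, k, y, c), (2, 1, d, u, q), (2, 1, d, x, z), (2, 1, d, y, t), (2, 11, c, u, q), (2, 11, c, x, z), (2, 11, c, y, t), (2, 9, v, u, q), (2, 9, v, x, z), (2, 9, v, y, t), (20, 13, t, q, m), (20, 13, t, q, q), (20, 13, t, y, p)}.
Joining (Q ⨝ P) and U on D yields {(16, 32, d, a, q, p, w), (16, 8, k, a, q, p, w), (2, 1, d, u, q, c, k), (2, 1, d, u, q, t, r), (2, 1, d, x, z, p, v), (2, 11, c, u, q, c, k), (2, 11, c, u, q, t, r), (2, 11, c, x, z, p, v), (2, 9, v, u, q, c, k), (2, 9, v, u, q, t, r), (2, 9, v, x, z, p, v), (20, 13, t, q, m, z, a), (20, 13, t, q, q, z, a)}.
Filtering on B = 2 leaves {(2, 1, d, u, q, c, k), (2, 1, d, u, q, t, r), (2, 1, d, x, z, p, v), (2, 11, c, u, q, c, k), (2, 11, c, u, q, t, r), (2, 11, c, x, z, p, v), (2, 9, v, u, q, c, k), (2, 9, v, u, q, t, r), (2, 9, v, x, z, p, v)}.
Filtering on C != r leaves {(2, 1, d, u, q, c, k), (2, 1, d, x, z, p, v), (2, 11, c, u, q, c, k), (2, 11, c, x, z, p, v), (2, 9, v, u, q, c, k), (2, 9, v, x, z, p, v)}.
π[E]: project onto (E) (3 duplicate(s) eliminated) → {1, 11, 9}

{1, 11, 9}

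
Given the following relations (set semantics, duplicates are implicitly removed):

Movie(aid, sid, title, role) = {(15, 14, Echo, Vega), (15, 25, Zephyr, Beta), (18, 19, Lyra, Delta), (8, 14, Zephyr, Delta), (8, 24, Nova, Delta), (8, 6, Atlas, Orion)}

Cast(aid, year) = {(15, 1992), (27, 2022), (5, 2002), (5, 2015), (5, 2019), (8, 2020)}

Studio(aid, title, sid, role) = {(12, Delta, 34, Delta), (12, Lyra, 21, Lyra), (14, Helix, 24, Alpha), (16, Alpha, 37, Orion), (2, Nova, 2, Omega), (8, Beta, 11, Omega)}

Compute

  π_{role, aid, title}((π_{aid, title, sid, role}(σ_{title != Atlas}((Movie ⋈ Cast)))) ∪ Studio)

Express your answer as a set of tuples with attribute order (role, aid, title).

Movie ⋈ Cast (natural join on aid): {(15, 14, Echo, Vega, 1992), (15, 25, Zephyr, Beta, 1992), (8, 14, Zephyr, Delta, 2020), (8, 24, Nova, Delta, 2020), (8, 6, Atlas, Orion, 2020)}
Selection title != Atlas: {(15, 14, Echo, Vega, 1992), (15, 25, Zephyr, Beta, 1992), (8, 14, Zephyr, Delta, 2020), (8, 24, Nova, Delta, 2020)}
π_{aid, title, sid, role} gives {(15, Echo, 14, Vega), (15, Zephyr, 25, Beta), (8, Nova, 24, Delta), (8, Zephyr, 14, Delta)}.
Taking the union: {(12, Delta, 34, Delta), (12, Lyra, 21, Lyra), (14, Helix, 24, Alpha), (15, Echo, 14, Vega), (15, Zephyr, 25, Beta), (16, Alpha, 37, Orion), (2, Nova, 2, Omega), (8, Beta, 11, Omega), (8, Nova, 24, Delta), (8, Zephyr, 14, Delta)}
π_{role, aid, title} gives {(Alpha, 14, Helix), (Beta, 15, Zephyr), (Delta, 12, Delta), (Delta, 8, Nova), (Delta, 8, Zephyr), (Lyra, 12, Lyra), (Omega, 2, Nova), (Omega, 8, Beta), (Orion, 16, Alpha), (Vega, 15, Echo)}.

{(Alpha, 14, Helix), (Beta, 15, Zephyr), (Delta, 12, Delta), (Delta, 8, Nova), (Delta, 8, Zephyr), (Lyra, 12, Lyra), (Omega, 2, Nova), (Omega, 8, Beta), (Orion, 16, Alpha), (Vega, 15, Echo)}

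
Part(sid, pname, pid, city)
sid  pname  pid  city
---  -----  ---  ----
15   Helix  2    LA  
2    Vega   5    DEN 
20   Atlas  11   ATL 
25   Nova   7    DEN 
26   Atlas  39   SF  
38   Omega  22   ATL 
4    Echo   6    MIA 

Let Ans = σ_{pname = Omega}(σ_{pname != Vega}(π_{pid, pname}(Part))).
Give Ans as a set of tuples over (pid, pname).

Keep only column(s) pid, pname: {(11, Atlas), (2, Helix), (22, Omega), (39, Atlas), (5, Vega), (6, Echo), (7, Nova)}
Filtering on pname != Vega leaves {(11, Atlas), (2, Helix), (22, Omega), (39, Atlas), (6, Echo), (7, Nova)}.
Filtering on pname = Omega leaves {(22, Omega)}.

{(22, Omega)}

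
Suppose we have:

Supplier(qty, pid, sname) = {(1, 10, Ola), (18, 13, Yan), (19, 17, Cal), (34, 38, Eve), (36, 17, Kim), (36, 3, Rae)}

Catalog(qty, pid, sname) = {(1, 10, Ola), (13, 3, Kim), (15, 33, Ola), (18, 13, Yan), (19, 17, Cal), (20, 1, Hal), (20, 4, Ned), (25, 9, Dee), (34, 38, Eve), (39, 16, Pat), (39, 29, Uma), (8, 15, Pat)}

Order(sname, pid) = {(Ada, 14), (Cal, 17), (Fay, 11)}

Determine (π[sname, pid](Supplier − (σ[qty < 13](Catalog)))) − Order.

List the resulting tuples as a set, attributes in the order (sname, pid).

σ[qty < 13]: keep tuples satisfying qty < 13 → {(1, 10, Ola), (8, 15, Pat)}
Difference: {(1, 10, Ola), (18, 13, Yan), (19, 17, Cal), (34, 38, Eve), (36, 17, Kim), (36, 3, Rae)} with {(1, 10, Ola), (8, 15, Pat)} → {(18, 13, Yan), (19, 17, Cal), (34, 38, Eve), (36, 17, Kim), (36, 3, Rae)}
Keep only column(s) sname, pid: {(Cal, 17), (Eve, 38), (Kim, 17), (Rae, 3), (Yan, 13)}
Difference: {(Cal, 17), (Eve, 38), (Kim, 17), (Rae, 3), (Yan, 13)} with {(Ada, 14), (Cal, 17), (Fay, 11)} → {(Eve, 38), (Kim, 17), (Rae, 3), (Yan, 13)}

{(Eve, 38), (Kim, 17), (Rae, 3), (Yan, 13)}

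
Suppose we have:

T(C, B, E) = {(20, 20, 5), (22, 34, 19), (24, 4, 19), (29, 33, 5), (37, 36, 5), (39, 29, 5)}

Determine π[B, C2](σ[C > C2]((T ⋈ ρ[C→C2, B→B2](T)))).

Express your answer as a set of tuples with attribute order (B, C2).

{(29, 20), (29, 29), (29, 37), (33, 20), (36, 20), (36, 29), (4, 22)}

ρ[C→C2, B→B2]: schema becomes (C2, B2, E); tuples unchanged.
Joining T and ρ[C→C2, B→B2](T) on E yields {(20, 20, 5, 20, 20), (20, 20, 5, 29, 33), (20, 20, 5, 37, 36), (20, 20, 5, 39, 29), (22, 34, 19, 22, 34), (22, 34, 19, 24, 4), (24, 4, 19, 22, 34), (24, 4, 19, 24, 4), (29, 33, 5, 20, 20), (29, 33, 5, 29, 33), (29, 33, 5, 37, 36), (29, 33, 5, 39, 29), (37, 36, 5, 20, 20), (37, 36, 5, 29, 33), (37, 36, 5, 37, 36), (37, 36, 5, 39, 29), (39, 29, 5, 20, 20), (39, 29, 5, 29, 33), (39, 29, 5, 37, 36), (39, 29, 5, 39, 29)}.
σ[C > C2]: keep tuples satisfying C > C2 → {(24, 4, 19, 22, 34), (29, 33, 5, 20, 20), (37, 36, 5, 20, 20), (37, 36, 5, 29, 33), (39, 29, 5, 20, 20), (39, 29, 5, 29, 33), (39, 29, 5, 37, 36)}
Projecting to B, C2: {(29, 20), (29, 29), (29, 37), (33, 20), (36, 20), (36, 29), (4, 22)}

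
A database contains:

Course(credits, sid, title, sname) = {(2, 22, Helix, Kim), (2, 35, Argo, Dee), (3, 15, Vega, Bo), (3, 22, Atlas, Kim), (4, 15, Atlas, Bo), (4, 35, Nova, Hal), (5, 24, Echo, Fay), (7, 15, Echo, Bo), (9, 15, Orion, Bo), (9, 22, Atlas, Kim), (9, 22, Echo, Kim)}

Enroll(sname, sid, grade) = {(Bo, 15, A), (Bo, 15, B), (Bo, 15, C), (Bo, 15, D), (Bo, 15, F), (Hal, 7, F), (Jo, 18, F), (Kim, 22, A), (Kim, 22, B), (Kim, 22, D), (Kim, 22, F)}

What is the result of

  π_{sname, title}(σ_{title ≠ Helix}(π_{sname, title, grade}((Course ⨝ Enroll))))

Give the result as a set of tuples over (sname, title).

Joining Course and Enroll on sid, sname yields {(2, 22, Helix, Kim, A), (2, 22, Helix, Kim, B), (2, 22, Helix, Kim, D), (2, 22, Helix, Kim, F), (3, 15, Vega, Bo, A), (3, 15, Vega, Bo, B), (3, 15, Vega, Bo, C), (3, 15, Vega, Bo, D), (3, 15, Vega, Bo, F), (3, 22, Atlas, Kim, A), (3, 22, Atlas, Kim, B), (3, 22, Atlas, Kim, D), (3, 22, Atlas, Kim, F), (4, 15, Atlas, Bo, A), (4, 15, Atlas, Bo, B), (4, 15, Atlas, Bo, C), (4, 15, Atlas, Bo, D), (4, 15, Atlas, Bo, F), (7, 15, Echo, Bo, A), (7, 15, Echo, Bo, B), (7, 15, Echo, Bo, C), (7, 15, Echo, Bo, D), (7, 15, Echo, Bo, F), (9, 15, Orion, Bo, A), (9, 15, Orion, Bo, B), (9, 15, Orion, Bo, C), (9, 15, Orion, Bo, D), (9, 15, Orion, Bo, F), (9, 22, Atlas, Kim, A), (9, 22, Atlas, Kim, B), (9, 22, Atlas, Kim, D), (9, 22, Atlas, Kim, F), (9, 22, Echo, Kim, A), (9, 22, Echo, Kim, B), (9, 22, Echo, Kim, D), (9, 22, Echo, Kim, F)}.
π[sname, title, grade]: project onto (sname, title, grade) (4 duplicate(s) eliminated) → {(Bo, Atlas, A), (Bo, Atlas, B), (Bo, Atlas, C), (Bo, Atlas, D), (Bo, Atlas, F), (Bo, Echo, A), (Bo, Echo, B), (Bo, Echo, C), (Bo, Echo, D), (Bo, Echo, F), (Bo, Orion, A), (Bo, Orion, B), (Bo, Orion, C), (Bo, Orion, D), (Bo, Orion, F), (Bo, Vega, A), (Bo, Vega, B), (Bo, Vega, C), (Bo, Vega, D), (Bo, Vega, F), (Kim, Atlas, A), (Kim, Atlas, B), (Kim, Atlas, D), (Kim, Atlas, F), (Kim, Echo, A), (Kim, Echo, B), (Kim, Echo, D), (Kim, Echo, F), (Kim, Helix, A), (Kim, Helix, B), (Kim, Helix, D), (Kim, Helix, F)}
Filtering on title ≠ Helix leaves {(Bo, Atlas, A), (Bo, Atlas, B), (Bo, Atlas, C), (Bo, Atlas, D), (Bo, Atlas, F), (Bo, Echo, A), (Bo, Echo, B), (Bo, Echo, C), (Bo, Echo, D), (Bo, Echo, F), (Bo, Orion, A), (Bo, Orion, B), (Bo, Orion, C), (Bo, Orion, D), (Bo, Orion, F), (Bo, Vega, A), (Bo, Vega, B), (Bo, Vega, C), (Bo, Vega, D), (Bo, Vega, F), (Kim, Atlas, A), (Kim, Atlas, B), (Kim, Atlas, D), (Kim, Atlas, F), (Kim, Echo, A), (Kim, Echo, B), (Kim, Echo, D), (Kim, Echo, F)}.
π[sname, title]: project onto (sname, title) (22 duplicate(s) eliminated) → {(Bo, Atlas), (Bo, Echo), (Bo, Orion), (Bo, Vega), (Kim, Atlas), (Kim, Echo)}

{(Bo, Atlas), (Bo, Echo), (Bo, Orion), (Bo, Vega), (Kim, Atlas), (Kim, Echo)}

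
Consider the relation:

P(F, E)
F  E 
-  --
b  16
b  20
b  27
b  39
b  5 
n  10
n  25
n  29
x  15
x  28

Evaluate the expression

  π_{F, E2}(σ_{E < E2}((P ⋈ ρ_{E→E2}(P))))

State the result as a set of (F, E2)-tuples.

ρ[E→E2]: schema becomes (F, E2); tuples unchanged.
P ⋈ ρ_{E→E2}(P) (natural join on F): {(b, 16, 16), (b, 16, 20), (b, 16, 27), (b, 16, 39), (b, 16, 5), (b, 20, 16), (b, 20, 20), (b, 20, 27), (b, 20, 39), (b, 20, 5), (b, 27, 16), (b, 27, 20), (b, 27, 27), (b, 27, 39), (b, 27, 5), (b, 39, 16), (b, 39, 20), (b, 39, 27), (b, 39, 39), (b, 39, 5), (b, 5, 16), (b, 5, 20), (b, 5, 27), (b, 5, 39), (b, 5, 5), (n, 10, 10), (n, 10, 25), (n, 10, 29), (n, 25, 10), (n, 25, 25), (n, 25, 29), (n, 29, 10), (n, 29, 25), (n, 29, 29), (x, 15, 15), (x, 15, 28), (x, 28, 15), (x, 28, 28)}
Selection E < E2: {(b, 16, 20), (b, 16, 27), (b, 16, 39), (b, 20, 27), (b, 20, 39), (b, 27, 39), (b, 5, 16), (b, 5, 20), (b, 5, 27), (b, 5, 39), (n, 10, 25), (n, 10, 29), (n, 25, 29), (x, 15, 28)}
Projecting to F, E2 (7 duplicate(s) eliminated): {(b, 16), (b, 20), (b, 27), (b, 39), (n, 25), (n, 29), (x, 28)}

{(b, 16), (b, 20), (b, 27), (b, 39), (n, 25), (n, 29), (x, 28)}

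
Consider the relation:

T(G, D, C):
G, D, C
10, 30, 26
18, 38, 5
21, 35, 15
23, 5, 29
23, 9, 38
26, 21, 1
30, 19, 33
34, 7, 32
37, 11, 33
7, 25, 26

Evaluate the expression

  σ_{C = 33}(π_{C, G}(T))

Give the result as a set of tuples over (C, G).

{(33, 30), (33, 37)}

Keep only column(s) C, G: {(1, 26), (15, 21), (26, 10), (26, 7), (29, 23), (32, 34), (33, 30), (33, 37), (38, 23), (5, 18)}
Apply σ_{C = 33}; surviving tuples: {(33, 30), (33, 37)}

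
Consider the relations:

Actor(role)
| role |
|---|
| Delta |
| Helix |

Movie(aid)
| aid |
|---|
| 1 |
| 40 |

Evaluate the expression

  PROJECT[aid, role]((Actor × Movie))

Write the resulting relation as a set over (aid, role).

{(1, Delta), (1, Helix), (40, Delta), (40, Helix)}

Actor × Movie: Cartesian product, 2·2 = 4 tuples over (role, aid).
π[aid, role]: project onto (aid, role) → {(1, Delta), (1, Helix), (40, Delta), (40, Helix)}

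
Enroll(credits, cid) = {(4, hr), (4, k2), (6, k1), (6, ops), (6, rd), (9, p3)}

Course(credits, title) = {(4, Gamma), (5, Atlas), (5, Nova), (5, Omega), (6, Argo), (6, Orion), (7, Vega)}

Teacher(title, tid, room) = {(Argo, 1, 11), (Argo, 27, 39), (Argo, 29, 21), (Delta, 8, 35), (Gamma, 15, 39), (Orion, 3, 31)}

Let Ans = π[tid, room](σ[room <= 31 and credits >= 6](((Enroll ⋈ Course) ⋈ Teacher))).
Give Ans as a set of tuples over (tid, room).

Enroll ⋈ Course (natural join on credits): {(4, hr, Gamma), (4, k2, Gamma), (6, k1, Argo), (6, k1, Orion), (6, ops, Argo), (6, ops, Orion), (6, rd, Argo), (6, rd, Orion)}
(Enroll ⋈ Course) ⋈ Teacher (natural join on title): {(4, hr, Gamma, 15, 39), (4, k2, Gamma, 15, 39), (6, k1, Argo, 1, 11), (6, k1, Argo, 27, 39), (6, k1, Argo, 29, 21), (6, k1, Orion, 3, 31), (6, ops, Argo, 1, 11), (6, ops, Argo, 27, 39), (6, ops, Argo, 29, 21), (6, ops, Orion, 3, 31), (6, rd, Argo, 1, 11), (6, rd, Argo, 27, 39), (6, rd, Argo, 29, 21), (6, rd, Orion, 3, 31)}
Apply σ_{room <= 31 and credits >= 6}; surviving tuples: {(6, k1, Argo, 1, 11), (6, k1, Argo, 29, 21), (6, k1, Orion, 3, 31), (6, ops, Argo, 1, 11), (6, ops, Argo, 29, 21), (6, ops, Orion, 3, 31), (6, rd, Argo, 1, 11), (6, rd, Argo, 29, 21), (6, rd, Orion, 3, 31)}
π_{tid, room} gives {(1, 11), (29, 21), (3, 31)} (6 duplicate(s) eliminated).

{(1, 11), (29, 21), (3, 31)}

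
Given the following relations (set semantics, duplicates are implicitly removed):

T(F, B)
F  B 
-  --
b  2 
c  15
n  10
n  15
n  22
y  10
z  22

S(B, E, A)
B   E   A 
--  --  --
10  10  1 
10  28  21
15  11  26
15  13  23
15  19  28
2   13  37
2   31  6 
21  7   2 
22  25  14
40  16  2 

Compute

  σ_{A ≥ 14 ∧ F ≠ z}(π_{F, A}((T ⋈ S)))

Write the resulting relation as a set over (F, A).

{(b, 37), (c, 23), (c, 26), (c, 28), (n, 14), (n, 21), (n, 23), (n, 26), (n, 28), (y, 21)}

Natural join on B: {(b, 2, 13, 37), (b, 2, 31, 6), (c, 15, 11, 26), (c, 15, 13, 23), (c, 15, 19, 28), (n, 10, 10, 1), (n, 10, 28, 21), (n, 15, 11, 26), (n, 15, 13, 23), (n, 15, 19, 28), (n, 22, 25, 14), (y, 10, 10, 1), (y, 10, 28, 21), (z, 22, 25, 14)}
Projecting to F, A: {(b, 37), (b, 6), (c, 23), (c, 26), (c, 28), (n, 1), (n, 14), (n, 21), (n, 23), (n, 26), (n, 28), (y, 1), (y, 21), (z, 14)}
Selection A ≥ 14 ∧ F ≠ z: {(b, 37), (c, 23), (c, 26), (c, 28), (n, 14), (n, 21), (n, 23), (n, 26), (n, 28), (y, 21)}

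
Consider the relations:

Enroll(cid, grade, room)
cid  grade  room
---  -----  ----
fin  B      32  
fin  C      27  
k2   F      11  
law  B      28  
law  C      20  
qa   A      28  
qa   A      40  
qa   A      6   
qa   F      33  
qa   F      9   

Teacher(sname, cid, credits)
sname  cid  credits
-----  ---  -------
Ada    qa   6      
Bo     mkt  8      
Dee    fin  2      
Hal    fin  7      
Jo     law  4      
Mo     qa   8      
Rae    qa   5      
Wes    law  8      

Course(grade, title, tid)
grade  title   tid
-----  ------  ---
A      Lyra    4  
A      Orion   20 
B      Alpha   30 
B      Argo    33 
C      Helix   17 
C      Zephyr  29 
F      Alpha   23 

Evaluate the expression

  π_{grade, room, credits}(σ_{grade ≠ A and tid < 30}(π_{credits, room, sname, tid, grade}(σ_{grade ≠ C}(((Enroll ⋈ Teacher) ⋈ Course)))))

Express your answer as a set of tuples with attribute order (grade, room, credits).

{(F, 33, 5), (F, 33, 6), (F, 33, 8), (F, 9, 5), (F, 9, 6), (F, 9, 8)}

Enroll ⋈ Teacher (natural join on cid): {(fin, B, 32, Dee, 2), (fin, B, 32, Hal, 7), (fin, C, 27, Dee, 2), (fin, C, 27, Hal, 7), (law, B, 28, Jo, 4), (law, B, 28, Wes, 8), (law, C, 20, Jo, 4), (law, C, 20, Wes, 8), (qa, A, 28, Ada, 6), (qa, A, 28, Mo, 8), (qa, A, 28, Rae, 5), (qa, A, 40, Ada, 6), (qa, A, 40, Mo, 8), (qa, A, 40, Rae, 5), (qa, A, 6, Ada, 6), (qa, A, 6, Mo, 8), (qa, A, 6, Rae, 5), (qa, F, 33, Ada, 6), (qa, F, 33, Mo, 8), (qa, F, 33, Rae, 5), (qa, F, 9, Ada, 6), (qa, F, 9, Mo, 8), (qa, F, 9, Rae, 5)}
(Enroll ⋈ Teacher) ⋈ Course (natural join on grade): {(fin, B, 32, Dee, 2, Alpha, 30), (fin, B, 32, Dee, 2, Argo, 33), (fin, B, 32, Hal, 7, Alpha, 30), (fin, B, 32, Hal, 7, Argo, 33), (fin, C, 27, Dee, 2, Helix, 17), (fin, C, 27, Dee, 2, Zephyr, 29), (fin, C, 27, Hal, 7, Helix, 17), (fin, C, 27, Hal, 7, Zephyr, 29), (law, B, 28, Jo, 4, Alpha, 30), (law, B, 28, Jo, 4, Argo, 33), (law, B, 28, Wes, 8, Alpha, 30), (law, B, 28, Wes, 8, Argo, 33), (law, C, 20, Jo, 4, Helix, 17), (law, C, 20, Jo, 4, Zephyr, 29), (law, C, 20, Wes, 8, Helix, 17), (law, C, 20, Wes, 8, Zephyr, 29), (qa, A, 28, Ada, 6, Lyra, 4), (qa, A, 28, Ada, 6, Orion, 20), (qa, A, 28, Mo, 8, Lyra, 4), (qa, A, 28, Mo, 8, Orion, 20), (qa, A, 28, Rae, 5, Lyra, 4), (qa, A, 28, Rae, 5, Orion, 20), (qa, A, 40, Ada, 6, Lyra, 4), (qa, A, 40, Ada, 6, Orion, 20), (qa, A, 40, Mo, 8, Lyra, 4), (qa, A, 40, Mo, 8, Orion, 20), (qa, A, 40, Rae, 5, Lyra, 4), (qa, A, 40, Rae, 5, Orion, 20), (qa, A, 6, Ada, 6, Lyra, 4), (qa, A, 6, Ada, 6, Orion, 20), (qa, A, 6, Mo, 8, Lyra, 4), (qa, A, 6, Mo, 8, Orion, 20), (qa, A, 6, Rae, 5, Lyra, 4), (qa, A, 6, Rae, 5, Orion, 20), (qa, F, 33, Ada, 6, Alpha, 23), (qa, F, 33, Mo, 8, Alpha, 23), (qa, F, 33, Rae, 5, Alpha, 23), (qa, F, 9, Ada, 6, Alpha, 23), (qa, F, 9, Mo, 8, Alpha, 23), (qa, F, 9, Rae, 5, Alpha, 23)}
Filtering on grade ≠ C leaves {(fin, B, 32, Dee, 2, Alpha, 30), (fin, B, 32, Dee, 2, Argo, 33), (fin, B, 32, Hal, 7, Alpha, 30), (fin, B, 32, Hal, 7, Argo, 33), (law, B, 28, Jo, 4, Alpha, 30), (law, B, 28, Jo, 4, Argo, 33), (law, B, 28, Wes, 8, Alpha, 30), (law, B, 28, Wes, 8, Argo, 33), (qa, A, 28, Ada, 6, Lyra, 4), (qa, A, 28, Ada, 6, Orion, 20), (qa, A, 28, Mo, 8, Lyra, 4), (qa, A, 28, Mo, 8, Orion, 20), (qa, A, 28, Rae, 5, Lyra, 4), (qa, A, 28, Rae, 5, Orion, 20), (qa, A, 40, Ada, 6, Lyra, 4), (qa, A, 40, Ada, 6, Orion, 20), (qa, A, 40, Mo, 8, Lyra, 4), (qa, A, 40, Mo, 8, Orion, 20), (qa, A, 40, Rae, 5, Lyra, 4), (qa, A, 40, Rae, 5, Orion, 20), (qa, A, 6, Ada, 6, Lyra, 4), (qa, A, 6, Ada, 6, Orion, 20), (qa, A, 6, Mo, 8, Lyra, 4), (qa, A, 6, Mo, 8, Orion, 20), (qa, A, 6, Rae, 5, Lyra, 4), (qa, A, 6, Rae, 5, Orion, 20), (qa, F, 33, Ada, 6, Alpha, 23), (qa, F, 33, Mo, 8, Alpha, 23), (qa, F, 33, Rae, 5, Alpha, 23), (qa, F, 9, Ada, 6, Alpha, 23), (qa, F, 9, Mo, 8, Alpha, 23), (qa, F, 9, Rae, 5, Alpha, 23)}.
Projecting to credits, room, sname, tid, grade: {(2, 32, Dee, 30, B), (2, 32, Dee, 33, B), (4, 28, Jo, 30, B), (4, 28, Jo, 33, B), (5, 28, Rae, 20, A), (5, 28, Rae, 4, A), (5, 33, Rae, 23, F), (5, 40, Rae, 20, A), (5, 40, Rae, 4, A), (5, 6, Rae, 20, A), (5, 6, Rae, 4, A), (5, 9, Rae, 23, F), (6, 28, Ada, 20, A), (6, 28, Ada, 4, A), (6, 33, Ada, 23, F), (6, 40, Ada, 20, A), (6, 40, Ada, 4, A), (6, 6, Ada, 20, A), (6, 6, Ada, 4, A), (6, 9, Ada, 23, F), (7, 32, Hal, 30, B), (7, 32, Hal, 33, B), (8, 28, Mo, 20, A), (8, 28, Mo, 4, A), (8, 28, Wes, 30, B), (8, 28, Wes, 33, B), (8, 33, Mo, 23, F), (8, 40, Mo, 20, A), (8, 40, Mo, 4, A), (8, 6, Mo, 20, A), (8, 6, Mo, 4, A), (8, 9, Mo, 23, F)}
Filtering on grade ≠ A and tid < 30 leaves {(5, 33, Rae, 23, F), (5, 9, Rae, 23, F), (6, 33, Ada, 23, F), (6, 9, Ada, 23, F), (8, 33, Mo, 23, F), (8, 9, Mo, 23, F)}.
Projecting to grade, room, credits: {(F, 33, 5), (F, 33, 6), (F, 33, 8), (F, 9, 5), (F, 9, 6), (F, 9, 8)}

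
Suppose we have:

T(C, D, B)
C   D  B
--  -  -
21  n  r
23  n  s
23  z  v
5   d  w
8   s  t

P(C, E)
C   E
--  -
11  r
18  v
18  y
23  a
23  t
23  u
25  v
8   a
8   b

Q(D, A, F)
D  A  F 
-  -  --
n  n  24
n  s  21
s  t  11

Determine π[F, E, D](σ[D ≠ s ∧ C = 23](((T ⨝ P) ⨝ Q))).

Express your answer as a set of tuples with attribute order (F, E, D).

Natural join on C: {(23, n, s, a), (23, n, s, t), (23, n, s, u), (23, z, v, a), (23, z, v, t), (23, z, v, u), (8, s, t, a), (8, s, t, b)}
Natural join on D: {(23, n, s, a, n, 24), (23, n, s, a, s, 21), (23, n, s, t, n, 24), (23, n, s, t, s, 21), (23, n, s, u, n, 24), (23, n, s, u, s, 21), (8, s, t, a, t, 11), (8, s, t, b, t, 11)}
Selection D ≠ s ∧ C = 23: {(23, n, s, a, n, 24), (23, n, s, a, s, 21), (23, n, s, t, n, 24), (23, n, s, t, s, 21), (23, n, s, u, n, 24), (23, n, s, u, s, 21)}
π[F, E, D]: project onto (F, E, D) → {(21, a, n), (21, t, n), (21, u, n), (24, a, n), (24, t, n), (24, u, n)}

{(21, a, n), (21, t, n), (21, u, n), (24, a, n), (24, t, n), (24, u, n)}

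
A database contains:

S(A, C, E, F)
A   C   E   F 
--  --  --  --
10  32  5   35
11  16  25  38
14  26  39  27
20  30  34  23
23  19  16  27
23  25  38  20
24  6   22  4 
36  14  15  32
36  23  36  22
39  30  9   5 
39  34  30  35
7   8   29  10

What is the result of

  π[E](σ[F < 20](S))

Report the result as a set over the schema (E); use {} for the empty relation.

σ[F < 20]: keep tuples satisfying F < 20 → {(24, 6, 22, 4), (39, 30, 9, 5), (7, 8, 29, 10)}
Projecting to E: {22, 29, 9}

{22, 29, 9}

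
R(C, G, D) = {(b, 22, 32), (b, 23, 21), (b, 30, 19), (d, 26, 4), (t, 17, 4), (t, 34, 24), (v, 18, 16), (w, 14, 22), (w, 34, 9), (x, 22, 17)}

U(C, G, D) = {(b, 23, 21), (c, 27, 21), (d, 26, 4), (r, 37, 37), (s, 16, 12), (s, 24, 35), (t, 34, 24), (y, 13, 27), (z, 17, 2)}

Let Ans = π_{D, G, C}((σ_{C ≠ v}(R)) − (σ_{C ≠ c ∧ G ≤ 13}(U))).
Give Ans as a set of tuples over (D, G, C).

Apply σ_{C ≠ v}; surviving tuples: {(b, 22, 32), (b, 23, 21), (b, 30, 19), (d, 26, 4), (t, 17, 4), (t, 34, 24), (w, 14, 22), (w, 34, 9), (x, 22, 17)}
Apply σ_{C ≠ c ∧ G ≤ 13}; surviving tuples: {(y, 13, 27)}
Difference: {(b, 22, 32), (b, 23, 21), (b, 30, 19), (d, 26, 4), (t, 17, 4), (t, 34, 24), (w, 14, 22), (w, 34, 9), (x, 22, 17)} with {(y, 13, 27)} → {(b, 22, 32), (b, 23, 21), (b, 30, 19), (d, 26, 4), (t, 17, 4), (t, 34, 24), (w, 14, 22), (w, 34, 9), (x, 22, 17)}
Keep only column(s) D, G, C: {(17, 22, x), (19, 30, b), (21, 23, b), (22, 14, w), (24, 34, t), (32, 22, b), (4, 17, t), (4, 26, d), (9, 34, w)}

{(17, 22, x), (19, 30, b), (21, 23, b), (22, 14, w), (24, 34, t), (32, 22, b), (4, 17, t), (4, 26, d), (9, 34, w)}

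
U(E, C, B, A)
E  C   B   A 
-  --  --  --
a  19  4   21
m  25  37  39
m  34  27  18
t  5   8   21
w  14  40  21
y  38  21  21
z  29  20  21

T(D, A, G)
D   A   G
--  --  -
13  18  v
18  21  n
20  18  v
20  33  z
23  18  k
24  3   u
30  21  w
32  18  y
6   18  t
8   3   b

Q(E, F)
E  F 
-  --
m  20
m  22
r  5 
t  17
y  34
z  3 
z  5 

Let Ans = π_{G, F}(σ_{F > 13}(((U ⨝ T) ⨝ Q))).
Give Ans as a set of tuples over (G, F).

{(k, 20), (k, 22), (n, 17), (n, 34), (t, 20), (t, 22), (v, 20), (v, 22), (w, 17), (w, 34), (y, 20), (y, 22)}

U ⋈ T (natural join on A): {(a, 19, 4, 21, 18, n), (a, 19, 4, 21, 30, w), (m, 34, 27, 18, 13, v), (m, 34, 27, 18, 20, v), (m, 34, 27, 18, 23, k), (m, 34, 27, 18, 32, y), (m, 34, 27, 18, 6, t), (t, 5, 8, 21, 18, n), (t, 5, 8, 21, 30, w), (w, 14, 40, 21, 18, n), (w, 14, 40, 21, 30, w), (y, 38, 21, 21, 18, n), (y, 38, 21, 21, 30, w), (z, 29, 20, 21, 18, n), (z, 29, 20, 21, 30, w)}
(U ⨝ T) ⋈ Q (natural join on E): {(m, 34, 27, 18, 13, v, 20), (m, 34, 27, 18, 13, v, 22), (m, 34, 27, 18, 20, v, 20), (m, 34, 27, 18, 20, v, 22), (m, 34, 27, 18, 23, k, 20), (m, 34, 27, 18, 23, k, 22), (m, 34, 27, 18, 32, y, 20), (m, 34, 27, 18, 32, y, 22), (m, 34, 27, 18, 6, t, 20), (m, 34, 27, 18, 6, t, 22), (t, 5, 8, 21, 18, n, 17), (t, 5, 8, 21, 30, w, 17), (y, 38, 21, 21, 18, n, 34), (y, 38, 21, 21, 30, w, 34), (z, 29, 20, 21, 18, n, 3), (z, 29, 20, 21, 18, n, 5), (z, 29, 20, 21, 30, w, 3), (z, 29, 20, 21, 30, w, 5)}
Filtering on F > 13 leaves {(m, 34, 27, 18, 13, v, 20), (m, 34, 27, 18, 13, v, 22), (m, 34, 27, 18, 20, v, 20), (m, 34, 27, 18, 20, v, 22), (m, 34, 27, 18, 23, k, 20), (m, 34, 27, 18, 23, k, 22), (m, 34, 27, 18, 32, y, 20), (m, 34, 27, 18, 32, y, 22), (m, 34, 27, 18, 6, t, 20), (m, 34, 27, 18, 6, t, 22), (t, 5, 8, 21, 18, n, 17), (t, 5, 8, 21, 30, w, 17), (y, 38, 21, 21, 18, n, 34), (y, 38, 21, 21, 30, w, 34)}.
π[G, F]: project onto (G, F) (2 duplicate(s) eliminated) → {(k, 20), (k, 22), (n, 17), (n, 34), (t, 20), (t, 22), (v, 20), (v, 22), (w, 17), (w, 34), (y, 20), (y, 22)}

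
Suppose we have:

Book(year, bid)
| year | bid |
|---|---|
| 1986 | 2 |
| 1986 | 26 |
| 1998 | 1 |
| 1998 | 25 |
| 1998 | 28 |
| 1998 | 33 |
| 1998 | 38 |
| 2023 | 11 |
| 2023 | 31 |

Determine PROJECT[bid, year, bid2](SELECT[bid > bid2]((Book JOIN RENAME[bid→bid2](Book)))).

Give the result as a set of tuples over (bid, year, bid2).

{(25, 1998, 1), (26, 1986, 2), (28, 1998, 1), (28, 1998, 25), (31, 2023, 11), (33, 1998, 1), (33, 1998, 25), (33, 1998, 28), (38, 1998, 1), (38, 1998, 25), (38, 1998, 28), (38, 1998, 33)}

ρ[bid→bid2]: schema becomes (year, bid2); tuples unchanged.
Book ⋈ RENAME[bid→bid2](Book) (natural join on year): {(1986, 2, 2), (1986, 2, 26), (1986, 26, 2), (1986, 26, 26), (1998, 1, 1), (1998, 1, 25), (1998, 1, 28), (1998, 1, 33), (1998, 1, 38), (1998, 25, 1), (1998, 25, 25), (1998, 25, 28), (1998, 25, 33), (1998, 25, 38), (1998, 28, 1), (1998, 28, 25), (1998, 28, 28), (1998, 28, 33), (1998, 28, 38), (1998, 33, 1), (1998, 33, 25), (1998, 33, 28), (1998, 33, 33), (1998, 33, 38), (1998, 38, 1), (1998, 38, 25), (1998, 38, 28), (1998, 38, 33), (1998, 38, 38), (2023, 11, 11), (2023, 11, 31), (2023, 31, 11), (2023, 31, 31)}
Selection bid > bid2: {(1986, 26, 2), (1998, 25, 1), (1998, 28, 1), (1998, 28, 25), (1998, 33, 1), (1998, 33, 25), (1998, 33, 28), (1998, 38, 1), (1998, 38, 25), (1998, 38, 28), (1998, 38, 33), (2023, 31, 11)}
Keep only column(s) bid, year, bid2: {(25, 1998, 1), (26, 1986, 2), (28, 1998, 1), (28, 1998, 25), (31, 2023, 11), (33, 1998, 1), (33, 1998, 25), (33, 1998, 28), (38, 1998, 1), (38, 1998, 25), (38, 1998, 28), (38, 1998, 33)}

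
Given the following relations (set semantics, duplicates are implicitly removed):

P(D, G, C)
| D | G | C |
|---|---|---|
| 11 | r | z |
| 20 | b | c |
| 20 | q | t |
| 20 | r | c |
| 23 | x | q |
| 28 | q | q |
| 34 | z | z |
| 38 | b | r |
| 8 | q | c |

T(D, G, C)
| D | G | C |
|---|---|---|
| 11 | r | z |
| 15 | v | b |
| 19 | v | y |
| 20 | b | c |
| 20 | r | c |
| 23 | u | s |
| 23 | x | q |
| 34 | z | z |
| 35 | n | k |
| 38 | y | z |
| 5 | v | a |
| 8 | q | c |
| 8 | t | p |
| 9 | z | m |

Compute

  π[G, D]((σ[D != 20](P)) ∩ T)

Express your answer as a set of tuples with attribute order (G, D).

Selection D != 20: {(11, r, z), (23, x, q), (28, q, q), (34, z, z), (38, b, r), (8, q, c)}
Taking the intersection: {(11, r, z), (23, x, q), (34, z, z), (8, q, c)}
Keep only column(s) G, D: {(q, 8), (r, 11), (x, 23), (z, 34)}

{(q, 8), (r, 11), (x, 23), (z, 34)}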